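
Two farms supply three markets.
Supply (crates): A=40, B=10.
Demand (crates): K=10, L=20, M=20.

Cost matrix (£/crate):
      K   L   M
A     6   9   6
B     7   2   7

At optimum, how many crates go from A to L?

10

The minimum-cost plan:
  A–K: 10 crates
  A–L: 10 crates
  A–M: 20 crates
  B–L: 10 crates
Total cost = £290.
So A→L carries 10 crates.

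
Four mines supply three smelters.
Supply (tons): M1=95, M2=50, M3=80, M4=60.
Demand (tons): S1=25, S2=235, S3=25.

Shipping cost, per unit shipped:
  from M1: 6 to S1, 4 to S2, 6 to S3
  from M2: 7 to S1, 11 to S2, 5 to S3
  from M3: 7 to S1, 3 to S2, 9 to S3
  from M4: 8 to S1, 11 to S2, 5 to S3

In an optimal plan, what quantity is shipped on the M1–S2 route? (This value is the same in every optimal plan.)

95

Solving gives:
  M1->S2: 95 × 4 = 380
  M2->S1: 25 × 7 = 175
  M2->S2: 25 × 11 = 275
  M3->S2: 80 × 3 = 240
  M4->S2: 35 × 11 = 385
  M4->S3: 25 × 5 = 125
Total cost = 1580.
So M1→S2 carries 95 tons.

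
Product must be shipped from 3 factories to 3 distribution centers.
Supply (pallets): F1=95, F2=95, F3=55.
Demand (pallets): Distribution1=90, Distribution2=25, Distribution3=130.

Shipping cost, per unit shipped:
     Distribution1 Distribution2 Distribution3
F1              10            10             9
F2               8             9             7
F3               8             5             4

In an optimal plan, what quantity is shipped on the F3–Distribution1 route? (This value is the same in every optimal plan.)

0

Solving gives:
  F1–Distribution3: 95 × 9 = 855
  F2–Distribution1: 90 × 8 = 720
  F2–Distribution3: 5 × 7 = 35
  F3–Distribution2: 25 × 5 = 125
  F3–Distribution3: 30 × 4 = 120
Total cost = 1855.
The route F3→Distribution1 is not used.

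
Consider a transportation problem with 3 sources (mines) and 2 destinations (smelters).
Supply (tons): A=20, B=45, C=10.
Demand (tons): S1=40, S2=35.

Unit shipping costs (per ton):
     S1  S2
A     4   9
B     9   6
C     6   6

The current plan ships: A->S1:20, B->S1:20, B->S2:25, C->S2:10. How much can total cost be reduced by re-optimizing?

30

Current plan cost = 20·4 + 20·9 + 25·6 + 10·6 = 470.
Optimal plan:
  A–S1: 20 × 4 = 80
  B–S1: 10 × 9 = 90
  B–S2: 35 × 6 = 210
  C–S1: 10 × 6 = 60
Optimal cost = 440.
Saving = 470 − 440 = 30.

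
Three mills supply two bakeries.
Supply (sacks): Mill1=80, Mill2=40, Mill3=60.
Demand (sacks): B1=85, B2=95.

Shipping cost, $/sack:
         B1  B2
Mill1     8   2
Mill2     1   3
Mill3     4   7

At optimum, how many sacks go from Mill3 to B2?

Optimal shipments:
  Mill1 to B2: 80 × $2 = $160
  Mill2 to B1: 25 × $1 = $25
  Mill2 to B2: 15 × $3 = $45
  Mill3 to B1: 60 × $4 = $240
Total cost = $470.
The route Mill3→B2 is not used.

0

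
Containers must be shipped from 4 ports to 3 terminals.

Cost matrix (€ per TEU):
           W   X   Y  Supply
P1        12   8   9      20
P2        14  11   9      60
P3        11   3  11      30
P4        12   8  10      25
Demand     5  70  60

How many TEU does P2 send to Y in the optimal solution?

60

The minimum-cost plan:
  P1→X: 20 × €8 = €160
  P2→Y: 60 × €9 = €540
  P3→X: 30 × €3 = €90
  P4→W: 5 × €12 = €60
  P4→X: 20 × €8 = €160
Total cost = €1010.
So P2→Y carries 60 TEU.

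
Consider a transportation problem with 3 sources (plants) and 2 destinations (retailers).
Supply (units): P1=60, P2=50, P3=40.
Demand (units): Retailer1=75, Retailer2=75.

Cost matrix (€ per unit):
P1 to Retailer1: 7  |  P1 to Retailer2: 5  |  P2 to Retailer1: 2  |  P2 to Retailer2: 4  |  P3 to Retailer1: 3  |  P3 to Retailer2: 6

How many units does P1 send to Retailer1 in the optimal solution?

0

The minimum-cost plan:
  P1–Retailer2: 60 units
  P2–Retailer1: 35 units
  P2–Retailer2: 15 units
  P3–Retailer1: 40 units
Total cost = €550.
The route P1→Retailer1 is not used.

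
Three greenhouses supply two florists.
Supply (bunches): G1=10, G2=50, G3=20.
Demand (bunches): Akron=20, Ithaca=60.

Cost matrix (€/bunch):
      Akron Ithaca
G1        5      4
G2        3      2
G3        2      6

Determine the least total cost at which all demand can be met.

180

A cheapest plan:
  G1 to Ithaca: 10 bunches
  G2 to Ithaca: 50 bunches
  G3 to Akron: 20 bunches
Total cost = €180.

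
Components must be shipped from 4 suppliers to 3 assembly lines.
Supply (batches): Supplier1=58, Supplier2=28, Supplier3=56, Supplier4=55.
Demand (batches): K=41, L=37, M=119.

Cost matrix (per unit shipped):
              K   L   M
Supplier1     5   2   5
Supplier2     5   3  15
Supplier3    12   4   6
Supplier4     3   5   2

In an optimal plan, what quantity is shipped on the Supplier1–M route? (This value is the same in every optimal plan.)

The minimum-cost plan:
  Supplier1–K: 13 × 5 = 65
  Supplier1–L: 37 × 2 = 74
  Supplier1–M: 8 × 5 = 40
  Supplier2–K: 28 × 5 = 140
  Supplier3–M: 56 × 6 = 336
  Supplier4–M: 55 × 2 = 110
Total cost = 765.
So Supplier1→M carries 8 batches.

8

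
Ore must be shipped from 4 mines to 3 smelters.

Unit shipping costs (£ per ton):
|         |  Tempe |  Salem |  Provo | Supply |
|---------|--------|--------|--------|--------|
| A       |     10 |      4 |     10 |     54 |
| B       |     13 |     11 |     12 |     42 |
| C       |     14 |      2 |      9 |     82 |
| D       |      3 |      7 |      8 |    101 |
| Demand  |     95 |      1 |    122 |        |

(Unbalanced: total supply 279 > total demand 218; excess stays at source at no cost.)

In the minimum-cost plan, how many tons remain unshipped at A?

An optimal plan:
  A->Provo: 35 × £10 = £350
  C->Salem: 1 × £2 = £2
  C->Provo: 81 × £9 = £729
  D->Tempe: 95 × £3 = £285
  D->Provo: 6 × £8 = £48
Total cost = £1414.
A ships 35 of its 54, leaving 19.

19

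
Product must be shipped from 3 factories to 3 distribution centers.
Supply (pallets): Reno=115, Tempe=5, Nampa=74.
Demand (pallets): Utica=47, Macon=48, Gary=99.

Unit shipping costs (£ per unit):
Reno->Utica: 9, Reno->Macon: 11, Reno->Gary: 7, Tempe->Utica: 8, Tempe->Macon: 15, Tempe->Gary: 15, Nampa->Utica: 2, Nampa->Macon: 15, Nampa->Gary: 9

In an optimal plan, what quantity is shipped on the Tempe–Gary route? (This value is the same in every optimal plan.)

0

Optimal shipments:
  Reno–Macon: 43 × £11 = £473
  Reno–Gary: 72 × £7 = £504
  Tempe–Macon: 5 × £15 = £75
  Nampa–Utica: 47 × £2 = £94
  Nampa–Gary: 27 × £9 = £243
Total cost = £1389.
The route Tempe→Gary is not used.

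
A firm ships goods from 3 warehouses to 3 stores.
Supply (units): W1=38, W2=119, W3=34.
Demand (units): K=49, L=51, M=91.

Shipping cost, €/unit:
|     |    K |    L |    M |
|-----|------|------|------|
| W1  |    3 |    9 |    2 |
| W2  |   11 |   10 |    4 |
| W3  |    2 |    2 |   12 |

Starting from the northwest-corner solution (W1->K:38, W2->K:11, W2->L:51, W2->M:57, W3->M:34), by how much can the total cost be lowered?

Current plan cost = 38·3 + 11·11 + 51·10 + 57·4 + 34·12 = €1381.
Optimal plan:
  W1→K: 38 × €3 = €114
  W2→L: 28 × €10 = €280
  W2→M: 91 × €4 = €364
  W3→K: 11 × €2 = €22
  W3→L: 23 × €2 = €46
Optimal cost = €826.
Saving = 1381 − 826 = €555.

555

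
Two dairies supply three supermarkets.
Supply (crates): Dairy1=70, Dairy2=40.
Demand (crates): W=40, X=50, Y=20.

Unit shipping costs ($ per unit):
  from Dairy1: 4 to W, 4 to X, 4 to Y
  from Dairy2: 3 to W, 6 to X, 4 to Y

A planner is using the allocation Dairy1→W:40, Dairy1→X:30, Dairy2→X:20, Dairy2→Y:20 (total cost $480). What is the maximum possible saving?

Current plan cost = 40·4 + 30·4 + 20·6 + 20·4 = $480.
Optimal plan:
  Dairy1->X: 50 × $4 = $200
  Dairy1->Y: 20 × $4 = $80
  Dairy2->W: 40 × $3 = $120
Optimal cost = $400.
Saving = 480 − 400 = $80.

80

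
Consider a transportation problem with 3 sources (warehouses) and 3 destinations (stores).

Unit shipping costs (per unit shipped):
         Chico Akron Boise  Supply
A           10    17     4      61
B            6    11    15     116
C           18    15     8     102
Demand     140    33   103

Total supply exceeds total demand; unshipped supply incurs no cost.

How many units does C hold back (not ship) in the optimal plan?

3

Minimum-cost shipments:
  A->Chico: 24 units
  A->Boise: 37 units
  B->Chico: 116 units
  C->Akron: 33 units
  C->Boise: 66 units
Total cost = 2107.
C ships 99 of its 102, leaving 3.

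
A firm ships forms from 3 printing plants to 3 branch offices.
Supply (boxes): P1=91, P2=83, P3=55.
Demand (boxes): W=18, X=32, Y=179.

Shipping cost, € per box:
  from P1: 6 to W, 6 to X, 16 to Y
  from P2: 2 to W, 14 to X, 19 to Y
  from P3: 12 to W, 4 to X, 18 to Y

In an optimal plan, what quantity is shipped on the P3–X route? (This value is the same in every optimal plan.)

Optimal shipments:
  P1 to Y: 91 × €16 = €1456
  P2 to W: 18 × €2 = €36
  P2 to Y: 65 × €19 = €1235
  P3 to X: 32 × €4 = €128
  P3 to Y: 23 × €18 = €414
Total cost = €3269.
So P3→X carries 32 boxes.

32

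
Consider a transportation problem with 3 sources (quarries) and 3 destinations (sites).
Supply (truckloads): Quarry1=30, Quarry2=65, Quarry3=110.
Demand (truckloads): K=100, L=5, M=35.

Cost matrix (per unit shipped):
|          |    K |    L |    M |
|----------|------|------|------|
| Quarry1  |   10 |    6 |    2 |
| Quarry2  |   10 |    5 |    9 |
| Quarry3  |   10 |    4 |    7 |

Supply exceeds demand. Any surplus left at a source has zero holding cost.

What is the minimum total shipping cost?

A cheapest plan:
  Quarry1 to M: 30 × 2 = 60
  Quarry2 to K: 65 × 10 = 650
  Quarry3 to K: 35 × 10 = 350
  Quarry3 to L: 5 × 4 = 20
  Quarry3 to M: 5 × 7 = 35
Total = 60 + 650 + 350 + 20 + 35 = 1115.

1115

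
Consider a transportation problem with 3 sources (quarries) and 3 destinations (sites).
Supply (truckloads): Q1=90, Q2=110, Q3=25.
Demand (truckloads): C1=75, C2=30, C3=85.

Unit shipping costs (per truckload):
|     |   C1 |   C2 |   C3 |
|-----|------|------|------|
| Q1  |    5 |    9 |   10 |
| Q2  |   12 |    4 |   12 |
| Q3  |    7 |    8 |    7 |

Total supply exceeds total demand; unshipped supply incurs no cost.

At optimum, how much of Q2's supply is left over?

35

An optimal plan:
  Q1–C1: 75 × 5 = 375
  Q1–C3: 15 × 10 = 150
  Q2–C2: 30 × 4 = 120
  Q2–C3: 45 × 12 = 540
  Q3–C3: 25 × 7 = 175
Total cost = 1360.
Q2 ships 75 of its 110, leaving 35.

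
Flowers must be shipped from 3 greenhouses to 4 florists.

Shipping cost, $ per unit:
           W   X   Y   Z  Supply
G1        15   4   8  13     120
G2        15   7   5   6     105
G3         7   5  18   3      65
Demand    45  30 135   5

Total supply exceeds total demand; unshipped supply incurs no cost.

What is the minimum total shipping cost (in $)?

A cheapest plan:
  G1–X: 30 × $4 = $120
  G1–Y: 30 × $8 = $240
  G2–Y: 105 × $5 = $525
  G3–W: 45 × $7 = $315
  G3–Z: 5 × $3 = $15
Total = 120 + 240 + 525 + 315 + 15 = $1215.
(Supply check: G1 ships 60; G2 ships 105; G3 ships 50.)

1215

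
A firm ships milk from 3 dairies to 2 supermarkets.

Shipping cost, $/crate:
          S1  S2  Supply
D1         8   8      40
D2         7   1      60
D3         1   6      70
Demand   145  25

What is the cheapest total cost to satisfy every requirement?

660

Optimal allocation:
  D1→S1: 40 crates
  D2→S1: 35 crates
  D2→S2: 25 crates
  D3→S1: 70 crates
Total cost = $660.
(Supply check: D1 ships 40; D2 ships 60; D3 ships 70.)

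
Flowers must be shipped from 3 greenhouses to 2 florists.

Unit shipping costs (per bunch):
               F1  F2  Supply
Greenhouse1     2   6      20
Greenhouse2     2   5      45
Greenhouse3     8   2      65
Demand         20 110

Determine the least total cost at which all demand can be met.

395

Optimal allocation:
  Greenhouse1 to F1: 20 × 2 = 40
  Greenhouse2 to F2: 45 × 5 = 225
  Greenhouse3 to F2: 65 × 2 = 130
Total = 40 + 225 + 130 = 395.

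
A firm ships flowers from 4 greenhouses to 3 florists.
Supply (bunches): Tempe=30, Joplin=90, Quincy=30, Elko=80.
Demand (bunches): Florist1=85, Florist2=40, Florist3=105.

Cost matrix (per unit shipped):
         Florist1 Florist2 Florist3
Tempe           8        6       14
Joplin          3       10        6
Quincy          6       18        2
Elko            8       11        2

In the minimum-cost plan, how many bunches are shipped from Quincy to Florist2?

0

Solving gives:
  Tempe–Florist2: 30 bunches
  Joplin–Florist1: 85 bunches
  Joplin–Florist2: 5 bunches
  Quincy–Florist3: 30 bunches
  Elko–Florist2: 5 bunches
  Elko–Florist3: 75 bunches
Total cost = 750.
The route Quincy→Florist2 is not used.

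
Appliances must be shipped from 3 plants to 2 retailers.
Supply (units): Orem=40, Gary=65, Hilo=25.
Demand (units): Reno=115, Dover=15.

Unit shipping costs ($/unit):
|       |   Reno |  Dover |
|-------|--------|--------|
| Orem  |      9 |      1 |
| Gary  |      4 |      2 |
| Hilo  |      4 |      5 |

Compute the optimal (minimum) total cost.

An optimal shipping plan:
  Orem->Reno: 25 × $9 = $225
  Orem->Dover: 15 × $1 = $15
  Gary->Reno: 65 × $4 = $260
  Hilo->Reno: 25 × $4 = $100
Total = 225 + 15 + 260 + 100 = $600.
(Supply check: Orem ships 40; Gary ships 65; Hilo ships 25.)

600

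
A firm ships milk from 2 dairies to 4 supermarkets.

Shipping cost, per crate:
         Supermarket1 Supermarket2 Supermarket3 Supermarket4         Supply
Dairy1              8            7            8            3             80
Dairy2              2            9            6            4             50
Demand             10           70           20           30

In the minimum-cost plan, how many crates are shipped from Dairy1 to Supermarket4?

Optimal shipments:
  Dairy1 to Supermarket2: 70 × 7 = 490
  Dairy1 to Supermarket4: 10 × 3 = 30
  Dairy2 to Supermarket1: 10 × 2 = 20
  Dairy2 to Supermarket3: 20 × 6 = 120
  Dairy2 to Supermarket4: 20 × 4 = 80
Total cost = 740.
So Dairy1→Supermarket4 carries 10 crates.

10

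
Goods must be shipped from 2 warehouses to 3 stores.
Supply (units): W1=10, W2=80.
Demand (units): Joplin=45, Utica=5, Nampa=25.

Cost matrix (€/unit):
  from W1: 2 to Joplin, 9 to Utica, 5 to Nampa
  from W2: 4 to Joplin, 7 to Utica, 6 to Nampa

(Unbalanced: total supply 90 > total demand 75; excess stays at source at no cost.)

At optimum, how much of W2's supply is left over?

An optimal plan:
  W1->Joplin: 10 units
  W2->Joplin: 35 units
  W2->Utica: 5 units
  W2->Nampa: 25 units
Total cost = €345.
W2 ships 65 of its 80, leaving 15.

15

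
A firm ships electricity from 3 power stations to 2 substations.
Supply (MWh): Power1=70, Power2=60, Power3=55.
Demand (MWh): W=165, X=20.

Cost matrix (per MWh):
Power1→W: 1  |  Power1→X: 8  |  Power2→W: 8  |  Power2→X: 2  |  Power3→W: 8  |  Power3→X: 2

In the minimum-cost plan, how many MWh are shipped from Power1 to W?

Solving gives:
  Power1→W: 70 × 1 = 70
  Power2→W: 60 × 8 = 480
  Power3→W: 35 × 8 = 280
  Power3→X: 20 × 2 = 40
Total cost = 870.
So Power1→W carries 70 MWh.

70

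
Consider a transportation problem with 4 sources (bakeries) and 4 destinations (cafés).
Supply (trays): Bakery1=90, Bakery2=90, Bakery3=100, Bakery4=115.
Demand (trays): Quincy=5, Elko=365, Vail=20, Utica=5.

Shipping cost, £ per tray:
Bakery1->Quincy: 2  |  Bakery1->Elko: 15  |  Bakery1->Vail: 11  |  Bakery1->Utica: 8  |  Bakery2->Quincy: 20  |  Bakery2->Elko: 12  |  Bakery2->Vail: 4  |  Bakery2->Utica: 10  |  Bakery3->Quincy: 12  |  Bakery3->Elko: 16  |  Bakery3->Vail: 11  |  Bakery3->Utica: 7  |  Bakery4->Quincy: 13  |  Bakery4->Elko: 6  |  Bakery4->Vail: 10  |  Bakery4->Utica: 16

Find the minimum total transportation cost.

A cheapest plan:
  Bakery1->Quincy: 5 trays
  Bakery1->Elko: 85 trays
  Bakery2->Elko: 70 trays
  Bakery2->Vail: 20 trays
  Bakery3->Elko: 95 trays
  Bakery3->Utica: 5 trays
  Bakery4->Elko: 115 trays
Total cost = £4450.

4450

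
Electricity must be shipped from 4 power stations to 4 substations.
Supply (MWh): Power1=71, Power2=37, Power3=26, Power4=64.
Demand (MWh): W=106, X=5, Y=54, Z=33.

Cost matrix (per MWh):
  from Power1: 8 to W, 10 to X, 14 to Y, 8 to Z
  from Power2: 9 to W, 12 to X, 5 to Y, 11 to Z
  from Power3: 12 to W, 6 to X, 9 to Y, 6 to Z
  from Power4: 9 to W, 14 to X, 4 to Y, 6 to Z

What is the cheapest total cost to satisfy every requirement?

One minimum-cost allocation:
  Power1–W: 71 × 8 = 568
  Power2–W: 35 × 9 = 315
  Power2–Y: 2 × 5 = 10
  Power3–X: 5 × 6 = 30
  Power3–Z: 21 × 6 = 126
  Power4–Y: 52 × 4 = 208
  Power4–Z: 12 × 6 = 72
Total = 568 + 315 + 10 + 30 + 126 + 208 + 72 = 1329.

1329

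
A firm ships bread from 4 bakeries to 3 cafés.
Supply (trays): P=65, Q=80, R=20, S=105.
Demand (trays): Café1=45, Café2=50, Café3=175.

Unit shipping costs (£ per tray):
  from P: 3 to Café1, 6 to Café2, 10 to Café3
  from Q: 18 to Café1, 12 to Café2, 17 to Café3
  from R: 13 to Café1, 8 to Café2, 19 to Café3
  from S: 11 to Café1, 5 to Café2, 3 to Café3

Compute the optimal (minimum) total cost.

A cheapest plan:
  P to Café1: 45 trays
  P to Café3: 20 trays
  Q to Café2: 30 trays
  Q to Café3: 50 trays
  R to Café2: 20 trays
  S to Café3: 105 trays
Total cost = £2020.

2020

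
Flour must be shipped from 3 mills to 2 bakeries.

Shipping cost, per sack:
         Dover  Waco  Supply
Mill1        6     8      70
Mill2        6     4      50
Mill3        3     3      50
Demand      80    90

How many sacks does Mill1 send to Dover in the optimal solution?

Optimal shipments:
  Mill1 to Dover: 70 × 6 = 420
  Mill2 to Waco: 50 × 4 = 200
  Mill3 to Dover: 10 × 3 = 30
  Mill3 to Waco: 40 × 3 = 120
Total cost = 770.
So Mill1→Dover carries 70 sacks.

70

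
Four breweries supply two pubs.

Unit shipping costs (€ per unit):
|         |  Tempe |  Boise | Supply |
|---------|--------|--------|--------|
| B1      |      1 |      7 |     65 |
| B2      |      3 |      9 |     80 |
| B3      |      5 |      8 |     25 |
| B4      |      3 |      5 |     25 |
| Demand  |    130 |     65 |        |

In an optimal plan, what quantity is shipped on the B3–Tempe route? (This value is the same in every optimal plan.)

0

Solving gives:
  B1→Tempe: 65 × €1 = €65
  B2→Tempe: 65 × €3 = €195
  B2→Boise: 15 × €9 = €135
  B3→Boise: 25 × €8 = €200
  B4→Boise: 25 × €5 = €125
Total cost = €720.
The route B3→Tempe is not used.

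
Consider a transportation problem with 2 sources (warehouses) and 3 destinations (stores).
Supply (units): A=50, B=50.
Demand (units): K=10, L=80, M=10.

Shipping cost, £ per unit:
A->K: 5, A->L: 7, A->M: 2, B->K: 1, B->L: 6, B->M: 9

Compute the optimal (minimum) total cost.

550

One minimum-cost allocation:
  A→L: 40 × £7 = £280
  A→M: 10 × £2 = £20
  B→K: 10 × £1 = £10
  B→L: 40 × £6 = £240
Total = 280 + 20 + 10 + 240 = £550.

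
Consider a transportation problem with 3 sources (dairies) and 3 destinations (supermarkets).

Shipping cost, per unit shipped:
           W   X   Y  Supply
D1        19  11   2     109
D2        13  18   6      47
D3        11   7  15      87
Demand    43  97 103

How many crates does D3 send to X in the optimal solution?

Optimal shipments:
  D1–X: 10 × 11 = 110
  D1–Y: 99 × 2 = 198
  D2–W: 43 × 13 = 559
  D2–Y: 4 × 6 = 24
  D3–X: 87 × 7 = 609
Total cost = 1500.
So D3→X carries 87 crates.

87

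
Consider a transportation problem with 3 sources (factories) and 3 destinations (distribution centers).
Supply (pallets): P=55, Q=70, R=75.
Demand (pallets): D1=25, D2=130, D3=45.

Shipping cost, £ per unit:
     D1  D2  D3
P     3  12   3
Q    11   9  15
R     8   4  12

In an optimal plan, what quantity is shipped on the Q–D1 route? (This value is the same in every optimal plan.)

15

The minimum-cost plan:
  P→D1: 10 pallets
  P→D3: 45 pallets
  Q→D1: 15 pallets
  Q→D2: 55 pallets
  R→D2: 75 pallets
Total cost = £1125.
So Q→D1 carries 15 pallets.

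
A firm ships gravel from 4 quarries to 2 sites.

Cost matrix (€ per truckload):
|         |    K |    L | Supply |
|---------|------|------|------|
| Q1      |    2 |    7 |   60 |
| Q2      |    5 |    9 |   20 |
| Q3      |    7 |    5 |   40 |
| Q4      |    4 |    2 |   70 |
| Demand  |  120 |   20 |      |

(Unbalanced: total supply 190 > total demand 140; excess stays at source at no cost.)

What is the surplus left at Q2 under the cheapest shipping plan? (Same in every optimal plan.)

An optimal plan:
  Q1->K: 60 × €2 = €120
  Q2->K: 10 × €5 = €50
  Q4->K: 50 × €4 = €200
  Q4->L: 20 × €2 = €40
Total cost = €410.
Q2 ships 10 of its 20, leaving 10.

10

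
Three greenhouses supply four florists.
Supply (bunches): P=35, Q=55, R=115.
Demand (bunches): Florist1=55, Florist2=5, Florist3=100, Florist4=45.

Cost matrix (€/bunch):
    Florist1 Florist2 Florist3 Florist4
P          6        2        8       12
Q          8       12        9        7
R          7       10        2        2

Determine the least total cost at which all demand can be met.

One minimum-cost allocation:
  P->Florist1: 30 bunches
  P->Florist2: 5 bunches
  Q->Florist1: 25 bunches
  Q->Florist4: 30 bunches
  R->Florist3: 100 bunches
  R->Florist4: 15 bunches
Total cost = €830.

830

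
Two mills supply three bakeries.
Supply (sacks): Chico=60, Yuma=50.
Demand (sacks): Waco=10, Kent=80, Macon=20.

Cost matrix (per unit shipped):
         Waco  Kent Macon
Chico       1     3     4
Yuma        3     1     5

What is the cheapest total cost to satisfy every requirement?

230

An optimal shipping plan:
  Chico–Waco: 10 × 1 = 10
  Chico–Kent: 30 × 3 = 90
  Chico–Macon: 20 × 4 = 80
  Yuma–Kent: 50 × 1 = 50
Total = 10 + 90 + 80 + 50 = 230.
(Supply check: Chico ships 60; Yuma ships 50.)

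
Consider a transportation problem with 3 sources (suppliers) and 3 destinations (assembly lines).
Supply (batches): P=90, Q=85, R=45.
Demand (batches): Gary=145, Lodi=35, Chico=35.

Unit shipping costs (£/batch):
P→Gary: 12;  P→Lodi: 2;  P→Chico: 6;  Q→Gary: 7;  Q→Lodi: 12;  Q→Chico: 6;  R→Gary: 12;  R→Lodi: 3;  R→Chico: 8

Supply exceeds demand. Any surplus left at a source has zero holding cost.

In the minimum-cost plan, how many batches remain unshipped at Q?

0

An optimal plan:
  P→Gary: 15 batches
  P→Lodi: 35 batches
  P→Chico: 35 batches
  Q→Gary: 85 batches
  R→Gary: 45 batches
Total cost = £1595.
Q ships 85 of its 85, leaving 0.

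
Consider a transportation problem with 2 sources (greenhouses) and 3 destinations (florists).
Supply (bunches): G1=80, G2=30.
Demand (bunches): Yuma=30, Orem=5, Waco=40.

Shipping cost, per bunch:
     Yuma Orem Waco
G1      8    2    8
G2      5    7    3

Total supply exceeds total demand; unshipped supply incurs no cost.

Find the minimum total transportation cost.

420

Optimal allocation:
  G1 to Yuma: 30 × 8 = 240
  G1 to Orem: 5 × 2 = 10
  G1 to Waco: 10 × 8 = 80
  G2 to Waco: 30 × 3 = 90
Total = 240 + 10 + 80 + 90 = 420.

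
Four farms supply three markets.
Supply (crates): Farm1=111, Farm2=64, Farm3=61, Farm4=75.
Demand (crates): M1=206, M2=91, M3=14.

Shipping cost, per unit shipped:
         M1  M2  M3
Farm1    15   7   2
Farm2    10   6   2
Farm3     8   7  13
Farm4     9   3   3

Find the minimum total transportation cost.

2558

One minimum-cost allocation:
  Farm1–M1: 6 × 15 = 90
  Farm1–M2: 91 × 7 = 637
  Farm1–M3: 14 × 2 = 28
  Farm2–M1: 64 × 10 = 640
  Farm3–M1: 61 × 8 = 488
  Farm4–M1: 75 × 9 = 675
Total = 90 + 637 + 28 + 640 + 488 + 675 = 2558.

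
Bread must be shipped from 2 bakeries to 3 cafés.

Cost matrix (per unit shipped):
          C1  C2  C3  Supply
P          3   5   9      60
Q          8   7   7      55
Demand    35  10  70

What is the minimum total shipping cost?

675

One minimum-cost allocation:
  P→C1: 35 × 3 = 105
  P→C2: 10 × 5 = 50
  P→C3: 15 × 9 = 135
  Q→C3: 55 × 7 = 385
Total = 105 + 50 + 135 + 385 = 675.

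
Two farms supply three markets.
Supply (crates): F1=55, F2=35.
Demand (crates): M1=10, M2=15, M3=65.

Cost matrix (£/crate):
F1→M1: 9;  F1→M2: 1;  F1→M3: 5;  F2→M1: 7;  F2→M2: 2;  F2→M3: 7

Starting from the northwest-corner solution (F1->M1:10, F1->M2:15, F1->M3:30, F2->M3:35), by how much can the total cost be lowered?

Current plan cost = 10·9 + 15·1 + 30·5 + 35·7 = £500.
Optimal plan:
  F1→M3: 55 × £5 = £275
  F2→M1: 10 × £7 = £70
  F2→M2: 15 × £2 = £30
  F2→M3: 10 × £7 = £70
Optimal cost = £445.
Saving = 500 − 445 = £55.

55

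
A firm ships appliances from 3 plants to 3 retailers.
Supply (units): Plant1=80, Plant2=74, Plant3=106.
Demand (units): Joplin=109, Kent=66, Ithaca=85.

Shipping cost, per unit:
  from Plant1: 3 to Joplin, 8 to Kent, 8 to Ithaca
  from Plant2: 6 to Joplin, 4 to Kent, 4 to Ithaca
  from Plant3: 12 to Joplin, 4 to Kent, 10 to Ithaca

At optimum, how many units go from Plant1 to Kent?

Optimal shipments:
  Plant1→Joplin: 80 units
  Plant2→Ithaca: 74 units
  Plant3→Joplin: 29 units
  Plant3→Kent: 66 units
  Plant3→Ithaca: 11 units
Total cost = 1258.
The route Plant1→Kent is not used.

0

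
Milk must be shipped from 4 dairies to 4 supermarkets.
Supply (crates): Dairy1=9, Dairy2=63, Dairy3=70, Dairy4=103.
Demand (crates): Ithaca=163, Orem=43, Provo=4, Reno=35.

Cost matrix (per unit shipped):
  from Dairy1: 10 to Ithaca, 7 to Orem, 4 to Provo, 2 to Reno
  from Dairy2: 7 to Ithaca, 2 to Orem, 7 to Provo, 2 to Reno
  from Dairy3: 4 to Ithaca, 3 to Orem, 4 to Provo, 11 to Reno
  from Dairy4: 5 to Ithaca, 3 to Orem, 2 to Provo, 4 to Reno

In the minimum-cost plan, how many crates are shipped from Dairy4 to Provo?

Solving gives:
  Dairy1→Reno: 9 × 2 = 18
  Dairy2→Orem: 37 × 2 = 74
  Dairy2→Reno: 26 × 2 = 52
  Dairy3→Ithaca: 70 × 4 = 280
  Dairy4→Ithaca: 93 × 5 = 465
  Dairy4→Orem: 6 × 3 = 18
  Dairy4→Provo: 4 × 2 = 8
Total cost = 915.
So Dairy4→Provo carries 4 crates.

4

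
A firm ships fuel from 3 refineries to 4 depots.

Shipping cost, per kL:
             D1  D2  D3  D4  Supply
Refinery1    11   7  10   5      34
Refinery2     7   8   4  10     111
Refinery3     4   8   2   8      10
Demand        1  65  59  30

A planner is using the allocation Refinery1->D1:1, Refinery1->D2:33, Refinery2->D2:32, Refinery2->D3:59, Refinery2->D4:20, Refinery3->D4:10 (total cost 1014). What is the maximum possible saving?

Current plan cost = 1·11 + 33·7 + 32·8 + 59·4 + 20·10 + 10·8 = 1014.
Optimal plan:
  Refinery1->D2: 4 × 7 = 28
  Refinery1->D4: 30 × 5 = 150
  Refinery2->D2: 61 × 8 = 488
  Refinery2->D3: 50 × 4 = 200
  Refinery3->D1: 1 × 4 = 4
  Refinery3->D3: 9 × 2 = 18
Optimal cost = 888.
Saving = 1014 − 888 = 126.

126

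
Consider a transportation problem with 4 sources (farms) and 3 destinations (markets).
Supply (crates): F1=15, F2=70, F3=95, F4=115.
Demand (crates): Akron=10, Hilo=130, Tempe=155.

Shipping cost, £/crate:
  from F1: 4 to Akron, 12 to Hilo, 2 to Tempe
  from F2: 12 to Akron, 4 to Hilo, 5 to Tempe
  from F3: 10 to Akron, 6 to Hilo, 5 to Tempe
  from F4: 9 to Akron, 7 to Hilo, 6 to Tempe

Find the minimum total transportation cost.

1555

Optimal allocation:
  F1->Akron: 10 crates
  F1->Tempe: 5 crates
  F2->Hilo: 70 crates
  F3->Hilo: 60 crates
  F3->Tempe: 35 crates
  F4->Tempe: 115 crates
Total cost = £1555.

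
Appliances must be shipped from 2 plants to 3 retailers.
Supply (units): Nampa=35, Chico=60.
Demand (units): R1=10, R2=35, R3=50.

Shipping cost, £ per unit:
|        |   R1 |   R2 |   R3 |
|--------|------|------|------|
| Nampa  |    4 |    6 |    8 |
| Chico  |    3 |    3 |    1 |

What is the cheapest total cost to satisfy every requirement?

270

An optimal shipping plan:
  Nampa–R1: 10 × £4 = £40
  Nampa–R2: 25 × £6 = £150
  Chico–R2: 10 × £3 = £30
  Chico–R3: 50 × £1 = £50
Total = 40 + 150 + 30 + 50 = £270.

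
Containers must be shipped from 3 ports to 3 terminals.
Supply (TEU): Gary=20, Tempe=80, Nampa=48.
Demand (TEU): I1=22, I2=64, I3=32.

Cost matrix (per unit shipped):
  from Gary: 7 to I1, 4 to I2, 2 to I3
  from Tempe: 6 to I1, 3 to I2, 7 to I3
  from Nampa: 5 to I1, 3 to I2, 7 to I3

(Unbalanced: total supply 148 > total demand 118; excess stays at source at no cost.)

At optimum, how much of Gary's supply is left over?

An optimal plan:
  Gary to I3: 20 × 2 = 40
  Tempe to I2: 64 × 3 = 192
  Tempe to I3: 12 × 7 = 84
  Nampa to I1: 22 × 5 = 110
Total cost = 426.
Gary ships 20 of its 20, leaving 0.

0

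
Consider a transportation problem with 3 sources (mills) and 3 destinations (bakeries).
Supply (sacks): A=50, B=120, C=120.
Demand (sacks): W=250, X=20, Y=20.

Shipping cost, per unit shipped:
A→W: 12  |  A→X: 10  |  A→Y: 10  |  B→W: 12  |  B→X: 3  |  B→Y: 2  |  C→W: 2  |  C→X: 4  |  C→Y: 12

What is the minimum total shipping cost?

1900

One minimum-cost allocation:
  A to W: 50 × 12 = 600
  B to W: 80 × 12 = 960
  B to X: 20 × 3 = 60
  B to Y: 20 × 2 = 40
  C to W: 120 × 2 = 240
Total = 600 + 960 + 60 + 40 + 240 = 1900.
(Supply check: A ships 50; B ships 120; C ships 120.)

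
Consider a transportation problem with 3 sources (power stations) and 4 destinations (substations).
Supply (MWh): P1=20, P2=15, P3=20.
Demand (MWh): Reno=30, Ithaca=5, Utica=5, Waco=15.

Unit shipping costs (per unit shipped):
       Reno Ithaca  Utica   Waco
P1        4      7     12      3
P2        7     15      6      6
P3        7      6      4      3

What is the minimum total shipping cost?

255

An optimal shipping plan:
  P1→Reno: 20 × 4 = 80
  P2→Reno: 10 × 7 = 70
  P2→Utica: 5 × 6 = 30
  P3→Ithaca: 5 × 6 = 30
  P3→Waco: 15 × 3 = 45
Total = 80 + 70 + 30 + 30 + 45 = 255.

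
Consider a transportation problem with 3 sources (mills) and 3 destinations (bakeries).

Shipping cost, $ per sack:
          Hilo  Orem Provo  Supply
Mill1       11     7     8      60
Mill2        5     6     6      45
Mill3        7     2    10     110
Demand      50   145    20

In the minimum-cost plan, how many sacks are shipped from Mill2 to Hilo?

45

The minimum-cost plan:
  Mill1→Hilo: 5 × $11 = $55
  Mill1→Orem: 35 × $7 = $245
  Mill1→Provo: 20 × $8 = $160
  Mill2→Hilo: 45 × $5 = $225
  Mill3→Orem: 110 × $2 = $220
Total cost = $905.
So Mill2→Hilo carries 45 sacks.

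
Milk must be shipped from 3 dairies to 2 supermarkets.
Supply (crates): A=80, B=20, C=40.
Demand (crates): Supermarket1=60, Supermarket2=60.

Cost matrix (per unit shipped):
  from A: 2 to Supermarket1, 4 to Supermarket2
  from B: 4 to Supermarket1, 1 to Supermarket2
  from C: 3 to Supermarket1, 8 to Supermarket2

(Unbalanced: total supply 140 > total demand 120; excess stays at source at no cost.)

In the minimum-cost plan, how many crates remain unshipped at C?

Minimum-cost shipments:
  A→Supermarket1: 40 × 2 = 80
  A→Supermarket2: 40 × 4 = 160
  B→Supermarket2: 20 × 1 = 20
  C→Supermarket1: 20 × 3 = 60
Total cost = 320.
C ships 20 of its 40, leaving 20.

20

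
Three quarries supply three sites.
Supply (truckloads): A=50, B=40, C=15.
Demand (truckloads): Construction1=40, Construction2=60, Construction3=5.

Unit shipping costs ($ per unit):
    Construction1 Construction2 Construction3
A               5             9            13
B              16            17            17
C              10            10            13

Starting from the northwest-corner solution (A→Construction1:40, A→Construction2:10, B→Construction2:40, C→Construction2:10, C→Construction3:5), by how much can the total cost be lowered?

15

Current plan cost = 40·5 + 10·9 + 40·17 + 10·10 + 5·13 = $1135.
Optimal plan:
  A→Construction1: 40 × $5 = $200
  A→Construction2: 10 × $9 = $90
  B→Construction2: 35 × $17 = $595
  B→Construction3: 5 × $17 = $85
  C→Construction2: 15 × $10 = $150
Optimal cost = $1120.
Saving = 1135 − 1120 = $15.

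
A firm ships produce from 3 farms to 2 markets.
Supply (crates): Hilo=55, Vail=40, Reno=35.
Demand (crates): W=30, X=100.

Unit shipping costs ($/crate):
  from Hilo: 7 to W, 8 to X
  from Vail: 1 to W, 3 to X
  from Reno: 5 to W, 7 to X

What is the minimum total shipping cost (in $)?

A cheapest plan:
  Hilo to X: 55 × $8 = $440
  Vail to W: 30 × $1 = $30
  Vail to X: 10 × $3 = $30
  Reno to X: 35 × $7 = $245
Total = 440 + 30 + 30 + 245 = $745.

745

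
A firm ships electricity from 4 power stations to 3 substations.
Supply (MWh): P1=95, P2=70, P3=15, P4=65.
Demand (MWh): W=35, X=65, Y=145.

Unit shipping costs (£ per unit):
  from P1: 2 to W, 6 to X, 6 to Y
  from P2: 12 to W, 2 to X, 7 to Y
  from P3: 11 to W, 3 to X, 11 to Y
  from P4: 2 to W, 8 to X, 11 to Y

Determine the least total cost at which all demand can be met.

1255

An optimal shipping plan:
  P1–Y: 95 MWh
  P2–X: 50 MWh
  P2–Y: 20 MWh
  P3–X: 15 MWh
  P4–W: 35 MWh
  P4–Y: 30 MWh
Total cost = £1255.
(Supply check: P1 ships 95; P2 ships 70; P3 ships 15; P4 ships 65.)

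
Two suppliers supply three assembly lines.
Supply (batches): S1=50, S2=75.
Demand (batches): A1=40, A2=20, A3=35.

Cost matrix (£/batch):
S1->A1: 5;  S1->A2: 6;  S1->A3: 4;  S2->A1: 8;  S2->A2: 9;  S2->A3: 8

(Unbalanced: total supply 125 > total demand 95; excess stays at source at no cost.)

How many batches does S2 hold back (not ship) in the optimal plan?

Minimum-cost shipments:
  S1->A1: 15 batches
  S1->A3: 35 batches
  S2->A1: 25 batches
  S2->A2: 20 batches
Total cost = £595.
S2 ships 45 of its 75, leaving 30.

30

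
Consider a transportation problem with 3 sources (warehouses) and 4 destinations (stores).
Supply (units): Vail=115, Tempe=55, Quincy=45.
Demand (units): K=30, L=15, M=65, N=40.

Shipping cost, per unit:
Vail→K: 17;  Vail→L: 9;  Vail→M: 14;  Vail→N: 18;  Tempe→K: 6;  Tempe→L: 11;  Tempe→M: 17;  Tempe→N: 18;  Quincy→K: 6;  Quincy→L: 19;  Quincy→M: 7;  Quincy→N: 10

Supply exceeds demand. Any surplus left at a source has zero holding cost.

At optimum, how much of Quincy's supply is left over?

0

An optimal plan:
  Vail->L: 15 × 9 = 135
  Vail->M: 60 × 14 = 840
  Tempe->K: 30 × 6 = 180
  Quincy->M: 5 × 7 = 35
  Quincy->N: 40 × 10 = 400
Total cost = 1590.
Quincy ships 45 of its 45, leaving 0.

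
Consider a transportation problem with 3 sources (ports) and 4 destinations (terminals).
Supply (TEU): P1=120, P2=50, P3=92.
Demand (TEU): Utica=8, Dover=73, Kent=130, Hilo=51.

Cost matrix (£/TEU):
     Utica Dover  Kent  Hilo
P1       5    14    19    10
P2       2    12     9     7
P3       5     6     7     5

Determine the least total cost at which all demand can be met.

2486

A cheapest plan:
  P1->Utica: 8 × £5 = £40
  P1->Dover: 61 × £14 = £854
  P1->Hilo: 51 × £10 = £510
  P2->Kent: 50 × £9 = £450
  P3->Dover: 12 × £6 = £72
  P3->Kent: 80 × £7 = £560
Total = 40 + 854 + 510 + 450 + 72 + 560 = £2486.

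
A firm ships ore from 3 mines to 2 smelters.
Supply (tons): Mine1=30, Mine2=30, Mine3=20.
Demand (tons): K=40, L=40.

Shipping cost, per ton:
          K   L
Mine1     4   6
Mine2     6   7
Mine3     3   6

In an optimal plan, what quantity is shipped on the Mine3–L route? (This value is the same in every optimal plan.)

0

The minimum-cost plan:
  Mine1 to K: 20 × 4 = 80
  Mine1 to L: 10 × 6 = 60
  Mine2 to L: 30 × 7 = 210
  Mine3 to K: 20 × 3 = 60
Total cost = 410.
The route Mine3→L is not used.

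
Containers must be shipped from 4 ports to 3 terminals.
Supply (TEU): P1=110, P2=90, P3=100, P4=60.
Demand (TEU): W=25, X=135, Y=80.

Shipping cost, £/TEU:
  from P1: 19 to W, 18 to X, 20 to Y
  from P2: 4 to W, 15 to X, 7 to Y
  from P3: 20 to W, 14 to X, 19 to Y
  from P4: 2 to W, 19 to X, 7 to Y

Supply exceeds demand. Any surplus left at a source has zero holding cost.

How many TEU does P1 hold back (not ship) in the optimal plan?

An optimal plan:
  P2→X: 35 TEU
  P2→Y: 45 TEU
  P3→X: 100 TEU
  P4→W: 25 TEU
  P4→Y: 35 TEU
Total cost = £2535.
P1 ships 0 of its 110, leaving 110.

110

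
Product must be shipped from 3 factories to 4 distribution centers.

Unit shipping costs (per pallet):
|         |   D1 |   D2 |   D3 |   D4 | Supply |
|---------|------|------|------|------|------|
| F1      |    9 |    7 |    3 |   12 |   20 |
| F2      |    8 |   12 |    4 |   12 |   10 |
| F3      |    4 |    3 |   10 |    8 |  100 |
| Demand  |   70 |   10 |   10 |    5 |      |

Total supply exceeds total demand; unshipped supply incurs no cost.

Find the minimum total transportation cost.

380

An optimal shipping plan:
  F1–D3: 10 × 3 = 30
  F3–D1: 70 × 4 = 280
  F3–D2: 10 × 3 = 30
  F3–D4: 5 × 8 = 40
Total = 30 + 280 + 30 + 40 = 380.
(Supply check: F1 ships 10; F2 ships 0; F3 ships 85.)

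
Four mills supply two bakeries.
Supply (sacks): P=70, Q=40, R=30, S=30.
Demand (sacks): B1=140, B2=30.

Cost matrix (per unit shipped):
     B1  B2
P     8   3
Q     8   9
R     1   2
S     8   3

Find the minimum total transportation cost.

1000

One minimum-cost allocation:
  P→B1: 40 × 8 = 320
  P→B2: 30 × 3 = 90
  Q→B1: 40 × 8 = 320
  R→B1: 30 × 1 = 30
  S→B1: 30 × 8 = 240
Total = 320 + 90 + 320 + 30 + 240 = 1000.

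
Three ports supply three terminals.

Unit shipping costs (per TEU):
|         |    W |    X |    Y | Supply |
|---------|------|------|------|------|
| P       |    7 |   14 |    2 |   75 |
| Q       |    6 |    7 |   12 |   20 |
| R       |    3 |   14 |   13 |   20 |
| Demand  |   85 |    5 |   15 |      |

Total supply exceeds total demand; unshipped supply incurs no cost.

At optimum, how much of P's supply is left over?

An optimal plan:
  P–W: 50 TEU
  P–Y: 15 TEU
  Q–W: 15 TEU
  Q–X: 5 TEU
  R–W: 20 TEU
Total cost = 565.
P ships 65 of its 75, leaving 10.

10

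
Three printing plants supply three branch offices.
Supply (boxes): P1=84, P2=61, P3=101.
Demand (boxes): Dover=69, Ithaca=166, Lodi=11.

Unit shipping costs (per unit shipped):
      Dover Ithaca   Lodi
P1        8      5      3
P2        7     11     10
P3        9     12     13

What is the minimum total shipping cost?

One minimum-cost allocation:
  P1–Ithaca: 73 × 5 = 365
  P1–Lodi: 11 × 3 = 33
  P2–Dover: 61 × 7 = 427
  P3–Dover: 8 × 9 = 72
  P3–Ithaca: 93 × 12 = 1116
Total = 365 + 33 + 427 + 72 + 1116 = 2013.

2013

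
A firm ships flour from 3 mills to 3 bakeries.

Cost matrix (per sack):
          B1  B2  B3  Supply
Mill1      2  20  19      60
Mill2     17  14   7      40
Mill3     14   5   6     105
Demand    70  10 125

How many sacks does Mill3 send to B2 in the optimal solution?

The minimum-cost plan:
  Mill1 to B1: 60 × 2 = 120
  Mill2 to B3: 40 × 7 = 280
  Mill3 to B1: 10 × 14 = 140
  Mill3 to B2: 10 × 5 = 50
  Mill3 to B3: 85 × 6 = 510
Total cost = 1100.
So Mill3→B2 carries 10 sacks.

10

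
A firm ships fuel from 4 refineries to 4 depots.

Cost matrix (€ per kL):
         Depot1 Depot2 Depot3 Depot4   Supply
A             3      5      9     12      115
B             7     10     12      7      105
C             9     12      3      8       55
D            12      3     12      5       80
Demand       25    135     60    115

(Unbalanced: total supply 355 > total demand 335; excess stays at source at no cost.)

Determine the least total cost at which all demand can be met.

A cheapest plan:
  A to Depot1: 25 × €3 = €75
  A to Depot2: 65 × €5 = €325
  A to Depot3: 5 × €9 = €45
  B to Depot4: 105 × €7 = €735
  C to Depot3: 55 × €3 = €165
  D to Depot2: 70 × €3 = €210
  D to Depot4: 10 × €5 = €50
Total = 75 + 325 + 45 + 735 + 165 + 210 + 50 = €1605.
(Supply check: A ships 95; B ships 105; C ships 55; D ships 80.)

1605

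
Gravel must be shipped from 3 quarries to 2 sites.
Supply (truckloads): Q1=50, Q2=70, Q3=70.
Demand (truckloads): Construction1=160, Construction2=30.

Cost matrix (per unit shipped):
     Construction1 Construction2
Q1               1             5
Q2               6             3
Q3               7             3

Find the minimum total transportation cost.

An optimal shipping plan:
  Q1–Construction1: 50 truckloads
  Q2–Construction1: 70 truckloads
  Q3–Construction1: 40 truckloads
  Q3–Construction2: 30 truckloads
Total cost = 840.

840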